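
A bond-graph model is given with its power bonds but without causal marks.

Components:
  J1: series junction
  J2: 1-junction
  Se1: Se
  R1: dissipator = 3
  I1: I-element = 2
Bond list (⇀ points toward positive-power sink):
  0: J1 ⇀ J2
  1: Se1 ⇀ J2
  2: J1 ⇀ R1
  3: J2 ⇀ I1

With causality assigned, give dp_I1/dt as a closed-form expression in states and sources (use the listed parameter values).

b1 |J2  (Se1 fixes effort; stroke away)
b3 |I1  (I1: I, integral causality)
b0 |J2  (1-jn J2 has f-setter on 3)
b2 |J1  (common-f at J1 fixed by 0)

dp_I1/dt = E_Se1 - 3*p_I1/2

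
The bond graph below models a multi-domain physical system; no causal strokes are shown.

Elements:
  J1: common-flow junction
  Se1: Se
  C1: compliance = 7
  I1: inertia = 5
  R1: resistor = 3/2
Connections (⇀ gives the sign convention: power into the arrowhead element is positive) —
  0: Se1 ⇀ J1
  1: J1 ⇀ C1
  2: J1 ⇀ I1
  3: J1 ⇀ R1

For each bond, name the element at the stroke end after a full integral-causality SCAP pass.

b0 →J1
b1 →J1
b2 →I1
b3 →J1

β0 →J1  (Se1: effort source, stroke at far end)
β1 →J1  (prefer integral on C1)
β2 →I1  (I1 integral (f out))
β3 →J1  (J1 flow already set via bond 2)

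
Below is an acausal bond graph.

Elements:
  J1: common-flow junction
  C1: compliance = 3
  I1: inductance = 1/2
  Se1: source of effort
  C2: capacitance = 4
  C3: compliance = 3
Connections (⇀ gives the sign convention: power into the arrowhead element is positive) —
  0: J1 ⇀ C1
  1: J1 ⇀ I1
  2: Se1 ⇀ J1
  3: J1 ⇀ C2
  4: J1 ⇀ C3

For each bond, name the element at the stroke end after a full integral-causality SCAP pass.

bond 2 |J1  (Se1: effort source, stroke at far end)
bond 0 |J1  (C1 outputs effort q/C1)
bond 1 |I1  (prefer integral on I1)
bond 3 |J1  (J1: bond 1 brought flow, rest push out)
bond 4 |J1  (common-f at J1 fixed by 1)

bond 0 stroke at J1
bond 1 stroke at I1
bond 2 stroke at J1
bond 3 stroke at J1
bond 4 stroke at J1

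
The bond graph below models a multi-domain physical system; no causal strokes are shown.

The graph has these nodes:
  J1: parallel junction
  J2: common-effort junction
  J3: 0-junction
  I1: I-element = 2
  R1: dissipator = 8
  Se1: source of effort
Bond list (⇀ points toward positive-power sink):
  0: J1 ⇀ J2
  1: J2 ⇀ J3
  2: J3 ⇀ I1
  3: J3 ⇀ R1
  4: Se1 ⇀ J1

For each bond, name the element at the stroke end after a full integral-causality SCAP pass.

b4 stroke→J1  (Se1 fixes effort; stroke away)
b0 stroke→J2  (J1 effort already set via bond 4)
b1 stroke→J3  (common-e at J2 fixed by 0)
b2 stroke→I1  (J3: bond 1 brought effort, rest push out)
b3 stroke→R1  (J3 effort already set via bond 1)

#0 |J2
#1 |J3
#2 |I1
#3 |R1
#4 |J1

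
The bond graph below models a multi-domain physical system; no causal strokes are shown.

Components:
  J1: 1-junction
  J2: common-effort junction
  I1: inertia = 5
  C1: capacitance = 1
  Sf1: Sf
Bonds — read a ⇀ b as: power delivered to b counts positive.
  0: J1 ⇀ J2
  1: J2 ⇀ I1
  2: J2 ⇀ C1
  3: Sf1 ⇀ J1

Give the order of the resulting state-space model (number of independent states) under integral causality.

#3 |Sf1  (Sf1 fixes flow; stroke at Sf1)
#0 |J1  (J1: bond 3 brought flow, rest push out)
#1 |I1  (I1 integral (f out))
#2 |J2  (closing 0-jn rule on J2)

2  (C1, I1 all integral)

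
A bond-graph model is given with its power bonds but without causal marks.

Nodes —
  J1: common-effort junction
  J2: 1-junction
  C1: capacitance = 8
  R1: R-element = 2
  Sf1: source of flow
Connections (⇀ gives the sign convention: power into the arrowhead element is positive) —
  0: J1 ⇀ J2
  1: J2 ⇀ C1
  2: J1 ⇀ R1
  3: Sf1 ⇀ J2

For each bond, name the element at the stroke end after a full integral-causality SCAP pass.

β3 stroke at Sf1  (Sf1 fixes flow; stroke at Sf1)
β0 stroke at J2  (J2 flow already set via bond 3)
β1 stroke at J2  (J2 flow already set via bond 3)
β2 stroke at J1  (J1: last free bond brings effort in)

#0 stroke→J2
#1 stroke→J2
#2 stroke→J1
#3 stroke→Sf1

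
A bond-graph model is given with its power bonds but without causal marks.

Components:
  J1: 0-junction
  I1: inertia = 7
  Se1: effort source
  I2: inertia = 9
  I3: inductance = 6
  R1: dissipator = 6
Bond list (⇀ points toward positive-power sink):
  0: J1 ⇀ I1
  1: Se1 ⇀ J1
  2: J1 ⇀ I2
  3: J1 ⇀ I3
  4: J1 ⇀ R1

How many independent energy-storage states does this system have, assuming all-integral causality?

3  (I1, I2, I3 all integral)

b1 stroke→J1  (source Se1 imposes e)
b0 stroke→I1  (J1 effort already set via bond 1)
b2 stroke→I2  (J1: bond 1 brought effort, rest push out)
b3 stroke→I3  (0-jn J1 has e-setter on 1)
b4 stroke→R1  (J1 effort already set via bond 1)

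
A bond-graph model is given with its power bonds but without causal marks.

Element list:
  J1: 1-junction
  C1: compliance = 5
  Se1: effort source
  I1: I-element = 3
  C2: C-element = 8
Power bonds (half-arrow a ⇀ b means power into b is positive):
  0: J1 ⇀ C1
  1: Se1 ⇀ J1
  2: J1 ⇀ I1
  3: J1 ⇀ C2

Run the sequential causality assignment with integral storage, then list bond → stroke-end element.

β1 →J1  (source Se1 imposes e)
β0 →J1  (C1: C, integral causality)
β2 →I1  (I1 outputs flow p/I1)
β3 →J1  (J1 flow already set via bond 2)

#0 →J1
#1 →J1
#2 →I1
#3 →J1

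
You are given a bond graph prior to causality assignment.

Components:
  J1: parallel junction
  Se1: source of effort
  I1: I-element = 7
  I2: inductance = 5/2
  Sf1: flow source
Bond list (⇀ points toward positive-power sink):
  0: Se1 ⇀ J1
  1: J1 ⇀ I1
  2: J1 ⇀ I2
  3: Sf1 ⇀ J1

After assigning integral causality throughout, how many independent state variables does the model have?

b0 →J1  (Se1: effort source, stroke at far end)
b3 →Sf1  (Sf1: flow source, stroke at near end)
b1 →I1  (J1 effort already set via bond 0)
b2 →I2  (J1 effort already set via bond 0)

2  (I1, I2 all integral)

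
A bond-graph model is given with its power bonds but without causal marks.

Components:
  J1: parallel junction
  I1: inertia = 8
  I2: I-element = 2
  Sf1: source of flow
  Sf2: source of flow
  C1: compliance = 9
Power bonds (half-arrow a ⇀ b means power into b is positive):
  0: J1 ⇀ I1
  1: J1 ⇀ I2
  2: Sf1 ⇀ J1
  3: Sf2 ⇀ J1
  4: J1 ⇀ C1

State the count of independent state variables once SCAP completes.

3  (C1, I1, I2 all integral)

bond 2 stroke→Sf1  (Sf1 fixes flow; stroke at Sf1)
bond 3 stroke→Sf2  (Sf2 (Sf) sets flow on bond)
bond 0 stroke→I1  (prefer integral on I1)
bond 1 stroke→I2  (I2 integral (f out))
bond 4 stroke→J1  (J1 needs exactly one e-in)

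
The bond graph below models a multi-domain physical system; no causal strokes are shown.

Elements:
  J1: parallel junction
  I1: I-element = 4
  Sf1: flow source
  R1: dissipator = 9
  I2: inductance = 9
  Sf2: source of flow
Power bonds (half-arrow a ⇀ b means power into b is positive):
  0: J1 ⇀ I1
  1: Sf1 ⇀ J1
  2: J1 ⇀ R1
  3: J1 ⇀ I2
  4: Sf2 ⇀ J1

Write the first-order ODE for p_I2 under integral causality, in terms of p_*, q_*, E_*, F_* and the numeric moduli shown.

dp_I2/dt = 9*F_Sf1 + 9*F_Sf2 - 9*p_I1/4 - p_I2

bond 1 |Sf1  (source Sf1 imposes f)
bond 4 |Sf2  (Sf2: flow source, stroke at near end)
bond 0 |I1  (I1 integral (f out))
bond 3 |I2  (I2: I, integral causality)
bond 2 |J1  (J1: last free bond brings effort in)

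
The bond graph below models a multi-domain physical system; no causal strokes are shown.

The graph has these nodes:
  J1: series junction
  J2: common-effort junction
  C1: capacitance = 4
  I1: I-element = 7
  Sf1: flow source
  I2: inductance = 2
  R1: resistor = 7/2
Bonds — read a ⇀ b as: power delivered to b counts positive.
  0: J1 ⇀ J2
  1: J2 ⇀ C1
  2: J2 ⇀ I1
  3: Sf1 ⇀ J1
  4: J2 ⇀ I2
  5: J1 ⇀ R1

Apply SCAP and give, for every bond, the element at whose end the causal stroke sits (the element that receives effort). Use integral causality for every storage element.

β3 stroke→Sf1  (Sf1 (Sf) sets flow on bond)
β0 stroke→J1  (J1 flow already set via bond 3)
β5 stroke→J1  (J1 flow already set via bond 3)
β1 stroke→J2  (prefer integral on C1)
β2 stroke→I1  (common-e at J2 fixed by 1)
β4 stroke→I2  (J2: bond 1 brought effort, rest push out)

#0 stroke→J1
#1 stroke→J2
#2 stroke→I1
#3 stroke→Sf1
#4 stroke→I2
#5 stroke→J1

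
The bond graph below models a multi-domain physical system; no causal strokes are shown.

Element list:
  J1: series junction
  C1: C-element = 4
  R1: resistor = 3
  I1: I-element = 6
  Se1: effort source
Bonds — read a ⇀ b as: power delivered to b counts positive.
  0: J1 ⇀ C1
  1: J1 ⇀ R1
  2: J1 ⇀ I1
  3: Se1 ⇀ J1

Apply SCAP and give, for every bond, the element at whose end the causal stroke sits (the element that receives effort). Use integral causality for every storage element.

#0 |J1
#1 |J1
#2 |I1
#3 |J1

β3 |J1  (Se1 (Se) sets effort on bond)
β0 |J1  (C1 outputs effort q/C1)
β2 |I1  (I1 outputs flow p/I1)
β1 |J1  (J1 flow already set via bond 2)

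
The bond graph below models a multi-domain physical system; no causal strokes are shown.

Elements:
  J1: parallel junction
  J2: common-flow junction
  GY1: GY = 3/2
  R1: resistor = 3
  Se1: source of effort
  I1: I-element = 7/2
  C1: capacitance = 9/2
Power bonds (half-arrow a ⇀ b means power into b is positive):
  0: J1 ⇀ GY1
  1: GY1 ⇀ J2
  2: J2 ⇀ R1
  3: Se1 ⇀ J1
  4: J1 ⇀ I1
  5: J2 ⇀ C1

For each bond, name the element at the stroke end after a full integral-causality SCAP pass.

bond 0 →GY1
bond 1 →GY1
bond 2 →J2
bond 3 →J1
bond 4 →I1
bond 5 →J2

β3 →J1  (Se1 (Se) sets effort on bond)
β0 →GY1  (J1 effort already set via bond 3)
β4 →I1  (common-e at J1 fixed by 3)
β1 →GY1  (GY GY1: same side as bond 0)
β2 →J2  (common-f at J2 fixed by 1)
β5 →J2  (J2 flow already set via bond 1)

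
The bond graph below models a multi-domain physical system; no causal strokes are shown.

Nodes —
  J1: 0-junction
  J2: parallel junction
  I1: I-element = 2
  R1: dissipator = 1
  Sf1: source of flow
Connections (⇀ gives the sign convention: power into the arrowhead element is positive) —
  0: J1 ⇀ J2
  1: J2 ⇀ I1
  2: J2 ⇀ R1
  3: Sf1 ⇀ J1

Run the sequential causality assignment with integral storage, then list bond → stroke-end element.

b3 stroke at Sf1  (Sf1: flow source, stroke at near end)
b0 stroke at J1  (J1: last free bond brings effort in)
b1 stroke at I1  (prefer integral on I1)
b2 stroke at J2  (closing 0-jn rule on J2)

#0 →J1
#1 →I1
#2 →J2
#3 →Sf1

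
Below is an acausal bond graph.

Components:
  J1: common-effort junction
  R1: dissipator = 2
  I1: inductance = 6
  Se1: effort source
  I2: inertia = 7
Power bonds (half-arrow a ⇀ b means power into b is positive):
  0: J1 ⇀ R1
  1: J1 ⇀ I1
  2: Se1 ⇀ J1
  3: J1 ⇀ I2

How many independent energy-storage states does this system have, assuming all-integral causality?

2  (I1, I2 all integral)

#2 stroke→J1  (Se1 (Se) sets effort on bond)
#0 stroke→R1  (J1 effort already set via bond 2)
#1 stroke→I1  (common-e at J1 fixed by 2)
#3 stroke→I2  (J1: bond 2 brought effort, rest push out)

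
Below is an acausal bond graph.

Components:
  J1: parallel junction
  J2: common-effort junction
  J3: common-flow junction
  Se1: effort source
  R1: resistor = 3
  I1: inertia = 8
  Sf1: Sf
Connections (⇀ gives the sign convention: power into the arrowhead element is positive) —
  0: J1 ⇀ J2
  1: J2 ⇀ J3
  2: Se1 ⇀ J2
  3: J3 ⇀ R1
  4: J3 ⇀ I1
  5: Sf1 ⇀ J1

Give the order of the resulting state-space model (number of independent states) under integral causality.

1  (I1 all integral)

#2 |J2  (Se1 (Se) sets effort on bond)
#5 |Sf1  (Sf1: flow source, stroke at near end)
#0 |J1  (closing 0-jn rule on J1)
#1 |J3  (common-e at J2 fixed by 2)
#4 |I1  (I1 integral (f out))
#3 |J3  (J3: bond 4 brought flow, rest push out)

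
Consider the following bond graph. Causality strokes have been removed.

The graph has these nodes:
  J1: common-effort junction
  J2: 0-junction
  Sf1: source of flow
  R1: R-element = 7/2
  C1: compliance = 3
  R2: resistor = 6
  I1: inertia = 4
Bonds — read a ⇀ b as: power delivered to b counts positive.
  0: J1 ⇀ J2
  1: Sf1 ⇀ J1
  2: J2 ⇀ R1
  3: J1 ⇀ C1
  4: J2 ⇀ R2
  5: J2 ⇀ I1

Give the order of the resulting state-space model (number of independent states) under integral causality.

2  (C1, I1 all integral)

#1 stroke at Sf1  (Sf1 (Sf) sets flow on bond)
#3 stroke at J1  (C1 integral (e out))
#0 stroke at J2  (0-jn J1 has e-setter on 3)
#2 stroke at R1  (J2 effort already set via bond 0)
#4 stroke at R2  (J2: bond 0 brought effort, rest push out)
#5 stroke at I1  (J2: bond 0 brought effort, rest push out)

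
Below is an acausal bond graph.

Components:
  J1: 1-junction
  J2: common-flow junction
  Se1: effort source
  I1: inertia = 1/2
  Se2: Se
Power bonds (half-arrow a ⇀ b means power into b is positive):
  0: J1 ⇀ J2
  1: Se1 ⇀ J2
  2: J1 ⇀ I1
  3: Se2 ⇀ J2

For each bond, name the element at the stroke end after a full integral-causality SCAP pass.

bond 1 |J2  (Se1 fixes effort; stroke away)
bond 3 |J2  (source Se2 imposes e)
bond 0 |J1  (only one flow-in slot at J2)
bond 2 |I1  (J1 needs exactly one f-in)

b0 stroke→J1
b1 stroke→J2
b2 stroke→I1
b3 stroke→J2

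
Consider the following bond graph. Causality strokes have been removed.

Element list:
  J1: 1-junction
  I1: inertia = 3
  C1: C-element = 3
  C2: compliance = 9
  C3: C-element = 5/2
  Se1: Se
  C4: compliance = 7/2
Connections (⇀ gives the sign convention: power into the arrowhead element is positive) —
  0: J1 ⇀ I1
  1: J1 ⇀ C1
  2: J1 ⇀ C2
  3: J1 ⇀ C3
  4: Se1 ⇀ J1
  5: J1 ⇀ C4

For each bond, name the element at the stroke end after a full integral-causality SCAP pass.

β0 |I1
β1 |J1
β2 |J1
β3 |J1
β4 |J1
β5 |J1

β4 stroke→J1  (Se1 fixes effort; stroke away)
β0 stroke→I1  (I1: I, integral causality)
β1 stroke→J1  (common-f at J1 fixed by 0)
β2 stroke→J1  (J1: bond 0 brought flow, rest push out)
β3 stroke→J1  (J1: bond 0 brought flow, rest push out)
β5 stroke→J1  (common-f at J1 fixed by 0)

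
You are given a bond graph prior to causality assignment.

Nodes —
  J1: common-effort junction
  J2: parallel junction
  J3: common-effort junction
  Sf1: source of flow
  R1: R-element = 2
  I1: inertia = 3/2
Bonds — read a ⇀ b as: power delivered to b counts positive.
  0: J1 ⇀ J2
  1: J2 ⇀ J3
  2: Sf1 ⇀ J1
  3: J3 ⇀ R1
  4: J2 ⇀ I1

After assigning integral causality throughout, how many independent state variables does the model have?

b2 stroke at Sf1  (Sf1: flow source, stroke at near end)
b0 stroke at J1  (closing 0-jn rule on J1)
b4 stroke at I1  (I1 outputs flow p/I1)
b1 stroke at J2  (closing 0-jn rule on J2)
b3 stroke at J3  (J3 needs exactly one e-in)

1  (I1 all integral)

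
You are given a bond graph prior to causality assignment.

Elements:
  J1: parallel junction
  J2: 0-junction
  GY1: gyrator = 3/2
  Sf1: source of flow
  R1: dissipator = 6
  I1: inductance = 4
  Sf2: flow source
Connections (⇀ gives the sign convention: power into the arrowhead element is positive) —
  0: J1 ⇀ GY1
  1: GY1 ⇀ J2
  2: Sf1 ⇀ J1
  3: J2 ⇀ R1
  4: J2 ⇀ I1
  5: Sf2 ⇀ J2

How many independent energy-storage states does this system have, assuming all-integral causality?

#2 →Sf1  (Sf1 (Sf) sets flow on bond)
#5 →Sf2  (source Sf2 imposes f)
#0 →J1  (closing 0-jn rule on J1)
#1 →J2  (GY1 both-in/both-out from 0)
#3 →R1  (common-e at J2 fixed by 1)
#4 →I1  (J2 effort already set via bond 1)

1  (I1 all integral)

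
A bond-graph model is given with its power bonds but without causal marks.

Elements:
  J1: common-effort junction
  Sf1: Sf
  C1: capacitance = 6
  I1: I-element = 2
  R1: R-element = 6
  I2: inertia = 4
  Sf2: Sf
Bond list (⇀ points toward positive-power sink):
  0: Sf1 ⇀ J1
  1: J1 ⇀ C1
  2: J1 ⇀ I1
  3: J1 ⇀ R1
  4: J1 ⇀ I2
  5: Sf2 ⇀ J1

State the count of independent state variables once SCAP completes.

3  (C1, I1, I2 all integral)

b0 |Sf1  (source Sf1 imposes f)
b5 |Sf2  (Sf2 (Sf) sets flow on bond)
b1 |J1  (prefer integral on C1)
b2 |I1  (common-e at J1 fixed by 1)
b3 |R1  (common-e at J1 fixed by 1)
b4 |I2  (0-jn J1 has e-setter on 1)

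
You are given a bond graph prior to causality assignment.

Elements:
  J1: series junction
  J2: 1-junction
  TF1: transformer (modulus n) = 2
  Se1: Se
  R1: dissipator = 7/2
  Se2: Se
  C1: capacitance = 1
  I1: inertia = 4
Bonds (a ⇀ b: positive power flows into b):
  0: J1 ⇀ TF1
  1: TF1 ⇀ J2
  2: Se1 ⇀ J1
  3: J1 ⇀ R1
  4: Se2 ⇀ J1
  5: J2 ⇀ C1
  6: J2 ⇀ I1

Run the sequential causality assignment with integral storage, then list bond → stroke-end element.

bond 0 stroke→TF1
bond 1 stroke→J2
bond 2 stroke→J1
bond 3 stroke→J1
bond 4 stroke→J1
bond 5 stroke→J2
bond 6 stroke→I1

b2 |J1  (source Se1 imposes e)
b4 |J1  (source Se2 imposes e)
b5 |J2  (C1 outputs effort q/C1)
b6 |I1  (I1 integral (f out))
b1 |J2  (J2: bond 6 brought flow, rest push out)
b0 |TF1  (TF1 one-in-one-out from 1)
b3 |J1  (J1: bond 0 brought flow, rest push out)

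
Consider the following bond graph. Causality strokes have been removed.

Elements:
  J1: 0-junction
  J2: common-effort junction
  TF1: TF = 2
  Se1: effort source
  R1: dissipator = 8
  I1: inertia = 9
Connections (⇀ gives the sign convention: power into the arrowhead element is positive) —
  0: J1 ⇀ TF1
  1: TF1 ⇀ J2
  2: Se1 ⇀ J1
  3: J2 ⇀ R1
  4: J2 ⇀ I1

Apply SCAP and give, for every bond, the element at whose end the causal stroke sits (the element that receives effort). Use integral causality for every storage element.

b2 stroke at J1  (Se1 (Se) sets effort on bond)
b0 stroke at TF1  (J1: bond 2 brought effort, rest push out)
b1 stroke at J2  (TF TF1: opposite of bond 0)
b3 stroke at R1  (J2: bond 1 brought effort, rest push out)
b4 stroke at I1  (common-e at J2 fixed by 1)

β0 →TF1
β1 →J2
β2 →J1
β3 →R1
β4 →I1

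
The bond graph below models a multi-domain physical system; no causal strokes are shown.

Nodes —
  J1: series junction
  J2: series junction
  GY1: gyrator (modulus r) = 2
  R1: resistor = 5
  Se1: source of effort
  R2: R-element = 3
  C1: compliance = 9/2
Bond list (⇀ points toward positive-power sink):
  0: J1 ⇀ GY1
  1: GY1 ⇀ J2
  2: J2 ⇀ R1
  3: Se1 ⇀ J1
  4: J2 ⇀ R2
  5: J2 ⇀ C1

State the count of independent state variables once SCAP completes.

1  (C1 all integral)

#3 stroke at J1  (Se1 fixes effort; stroke away)
#0 stroke at GY1  (J1: last free bond brings flow in)
#1 stroke at GY1  (GY1: gyrator matches bond 0)
#2 stroke at J2  (J2: bond 1 brought flow, rest push out)
#4 stroke at J2  (common-f at J2 fixed by 1)
#5 stroke at J2  (J2: bond 1 brought flow, rest push out)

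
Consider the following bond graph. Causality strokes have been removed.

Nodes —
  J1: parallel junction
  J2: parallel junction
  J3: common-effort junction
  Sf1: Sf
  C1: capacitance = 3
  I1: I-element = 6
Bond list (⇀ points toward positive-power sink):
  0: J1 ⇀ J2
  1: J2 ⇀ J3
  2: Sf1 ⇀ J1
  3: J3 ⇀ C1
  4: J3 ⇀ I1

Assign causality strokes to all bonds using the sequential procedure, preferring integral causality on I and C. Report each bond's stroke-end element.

bond 0 →J1
bond 1 →J2
bond 2 →Sf1
bond 3 →J3
bond 4 →I1

b2 stroke at Sf1  (Sf1: flow source, stroke at near end)
b0 stroke at J1  (only one effort-in slot at J1)
b1 stroke at J2  (only one effort-in slot at J2)
b3 stroke at J3  (prefer integral on C1)
b4 stroke at I1  (J3 effort already set via bond 3)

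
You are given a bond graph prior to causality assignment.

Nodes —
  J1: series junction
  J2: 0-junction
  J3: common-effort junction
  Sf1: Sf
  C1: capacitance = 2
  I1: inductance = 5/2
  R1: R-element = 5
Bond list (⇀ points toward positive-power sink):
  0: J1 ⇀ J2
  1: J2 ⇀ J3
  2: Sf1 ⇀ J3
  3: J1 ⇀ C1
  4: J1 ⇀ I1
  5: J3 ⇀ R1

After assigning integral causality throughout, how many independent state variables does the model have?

b2 stroke→Sf1  (Sf1: flow source, stroke at near end)
b3 stroke→J1  (C1 integral (e out))
b4 stroke→I1  (I1 outputs flow p/I1)
b0 stroke→J1  (J1 flow already set via bond 4)
b1 stroke→J2  (closing 0-jn rule on J2)
b5 stroke→J3  (only one effort-in slot at J3)

2  (C1, I1 all integral)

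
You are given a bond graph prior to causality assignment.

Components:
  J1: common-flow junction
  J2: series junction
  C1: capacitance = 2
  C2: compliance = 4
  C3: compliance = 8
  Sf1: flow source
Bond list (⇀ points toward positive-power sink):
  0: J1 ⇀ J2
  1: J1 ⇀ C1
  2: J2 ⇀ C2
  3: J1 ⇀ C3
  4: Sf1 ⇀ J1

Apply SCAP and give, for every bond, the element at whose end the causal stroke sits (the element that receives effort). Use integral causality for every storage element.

bond 0 |J1
bond 1 |J1
bond 2 |J2
bond 3 |J1
bond 4 |Sf1

bond 4 stroke at Sf1  (Sf1 fixes flow; stroke at Sf1)
bond 0 stroke at J1  (1-jn J1 has f-setter on 4)
bond 1 stroke at J1  (common-f at J1 fixed by 4)
bond 3 stroke at J1  (J1: bond 4 brought flow, rest push out)
bond 2 stroke at J2  (1-jn J2 has f-setter on 0)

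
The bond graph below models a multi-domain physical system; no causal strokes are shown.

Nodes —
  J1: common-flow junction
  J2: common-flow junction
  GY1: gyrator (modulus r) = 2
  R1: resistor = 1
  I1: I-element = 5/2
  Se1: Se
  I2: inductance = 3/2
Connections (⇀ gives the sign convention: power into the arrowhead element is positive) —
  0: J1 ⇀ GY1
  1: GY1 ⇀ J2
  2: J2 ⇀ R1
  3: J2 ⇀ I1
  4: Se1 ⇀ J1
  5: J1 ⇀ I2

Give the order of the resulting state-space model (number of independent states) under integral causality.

2  (I1, I2 all integral)

#4 stroke at J1  (Se1 fixes effort; stroke away)
#3 stroke at I1  (I1 outputs flow p/I1)
#1 stroke at J2  (J2 flow already set via bond 3)
#2 stroke at J2  (J2: bond 3 brought flow, rest push out)
#0 stroke at J1  (GY GY1: same side as bond 1)
#5 stroke at I2  (closing 1-jn rule on J1)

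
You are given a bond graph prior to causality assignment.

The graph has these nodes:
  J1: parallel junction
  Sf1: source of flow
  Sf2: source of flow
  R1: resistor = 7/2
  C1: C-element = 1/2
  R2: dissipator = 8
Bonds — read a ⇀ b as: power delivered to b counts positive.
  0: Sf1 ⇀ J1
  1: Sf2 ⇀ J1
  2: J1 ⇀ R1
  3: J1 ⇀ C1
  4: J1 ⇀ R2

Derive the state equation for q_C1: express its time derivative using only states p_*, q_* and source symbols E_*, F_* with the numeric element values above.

#0 stroke at Sf1  (Sf1 (Sf) sets flow on bond)
#1 stroke at Sf2  (Sf2 fixes flow; stroke at Sf2)
#3 stroke at J1  (C1: C, integral causality)
#2 stroke at R1  (common-e at J1 fixed by 3)
#4 stroke at R2  (0-jn J1 has e-setter on 3)

dq_C1/dt = F_Sf1 + F_Sf2 - 23*q_C1/28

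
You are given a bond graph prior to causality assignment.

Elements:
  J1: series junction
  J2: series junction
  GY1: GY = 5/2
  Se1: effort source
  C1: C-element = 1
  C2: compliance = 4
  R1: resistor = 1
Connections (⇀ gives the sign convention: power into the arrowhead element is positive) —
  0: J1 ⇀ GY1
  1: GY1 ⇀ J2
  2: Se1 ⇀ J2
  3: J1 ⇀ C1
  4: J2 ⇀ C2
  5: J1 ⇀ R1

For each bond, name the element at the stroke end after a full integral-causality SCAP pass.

β0 →GY1
β1 →GY1
β2 →J2
β3 →J1
β4 →J2
β5 →J1

b2 stroke at J2  (source Se1 imposes e)
b3 stroke at J1  (C1 integral (e out))
b4 stroke at J2  (prefer integral on C2)
b1 stroke at GY1  (J2 needs exactly one f-in)
b0 stroke at GY1  (through GY1, causality inverts; strokes same side of GY1)
b5 stroke at J1  (J1 flow already set via bond 0)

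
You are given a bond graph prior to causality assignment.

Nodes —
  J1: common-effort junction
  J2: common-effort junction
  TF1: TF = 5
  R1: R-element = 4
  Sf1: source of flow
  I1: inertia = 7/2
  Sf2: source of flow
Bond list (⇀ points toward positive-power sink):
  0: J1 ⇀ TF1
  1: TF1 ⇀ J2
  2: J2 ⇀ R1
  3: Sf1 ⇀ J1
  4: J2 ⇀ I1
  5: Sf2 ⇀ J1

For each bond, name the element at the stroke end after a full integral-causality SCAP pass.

bond 3 stroke→Sf1  (source Sf1 imposes f)
bond 5 stroke→Sf2  (Sf2: flow source, stroke at near end)
bond 0 stroke→J1  (J1: last free bond brings effort in)
bond 1 stroke→TF1  (TF1: transformer flips bond 0)
bond 4 stroke→I1  (I1 outputs flow p/I1)
bond 2 stroke→J2  (only one effort-in slot at J2)

#0 stroke at J1
#1 stroke at TF1
#2 stroke at J2
#3 stroke at Sf1
#4 stroke at I1
#5 stroke at Sf2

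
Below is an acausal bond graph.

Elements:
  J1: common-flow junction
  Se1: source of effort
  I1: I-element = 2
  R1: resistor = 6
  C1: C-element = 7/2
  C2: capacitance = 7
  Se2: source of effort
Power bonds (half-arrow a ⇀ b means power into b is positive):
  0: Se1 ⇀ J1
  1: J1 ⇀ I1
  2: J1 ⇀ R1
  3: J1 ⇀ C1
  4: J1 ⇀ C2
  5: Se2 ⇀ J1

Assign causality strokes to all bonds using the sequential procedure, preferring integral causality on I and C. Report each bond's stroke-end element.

#0 →J1  (source Se1 imposes e)
#5 →J1  (Se2: effort source, stroke at far end)
#1 →I1  (I1 outputs flow p/I1)
#2 →J1  (J1: bond 1 brought flow, rest push out)
#3 →J1  (J1 flow already set via bond 1)
#4 →J1  (J1 flow already set via bond 1)

b0 stroke at J1
b1 stroke at I1
b2 stroke at J1
b3 stroke at J1
b4 stroke at J1
b5 stroke at J1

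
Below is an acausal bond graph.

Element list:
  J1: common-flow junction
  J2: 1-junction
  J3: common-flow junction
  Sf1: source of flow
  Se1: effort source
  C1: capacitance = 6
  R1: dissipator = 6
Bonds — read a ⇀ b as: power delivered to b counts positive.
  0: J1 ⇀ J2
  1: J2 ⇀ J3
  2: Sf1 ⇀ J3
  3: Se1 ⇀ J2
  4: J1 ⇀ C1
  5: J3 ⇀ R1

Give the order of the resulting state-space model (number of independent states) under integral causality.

1  (C1 all integral)

#2 stroke at Sf1  (Sf1 fixes flow; stroke at Sf1)
#3 stroke at J2  (source Se1 imposes e)
#1 stroke at J3  (J3: bond 2 brought flow, rest push out)
#5 stroke at J3  (1-jn J3 has f-setter on 2)
#0 stroke at J2  (1-jn J2 has f-setter on 1)
#4 stroke at J1  (J1: bond 0 brought flow, rest push out)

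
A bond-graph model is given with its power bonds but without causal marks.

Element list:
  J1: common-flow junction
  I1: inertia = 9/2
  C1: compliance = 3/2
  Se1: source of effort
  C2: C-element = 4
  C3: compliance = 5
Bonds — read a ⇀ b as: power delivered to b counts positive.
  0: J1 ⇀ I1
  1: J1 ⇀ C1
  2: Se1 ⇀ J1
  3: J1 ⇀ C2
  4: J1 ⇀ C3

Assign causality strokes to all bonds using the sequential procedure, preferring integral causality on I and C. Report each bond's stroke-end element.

#0 →I1
#1 →J1
#2 →J1
#3 →J1
#4 →J1

bond 2 |J1  (Se1 fixes effort; stroke away)
bond 0 |I1  (I1: I, integral causality)
bond 1 |J1  (J1: bond 0 brought flow, rest push out)
bond 3 |J1  (J1 flow already set via bond 0)
bond 4 |J1  (1-jn J1 has f-setter on 0)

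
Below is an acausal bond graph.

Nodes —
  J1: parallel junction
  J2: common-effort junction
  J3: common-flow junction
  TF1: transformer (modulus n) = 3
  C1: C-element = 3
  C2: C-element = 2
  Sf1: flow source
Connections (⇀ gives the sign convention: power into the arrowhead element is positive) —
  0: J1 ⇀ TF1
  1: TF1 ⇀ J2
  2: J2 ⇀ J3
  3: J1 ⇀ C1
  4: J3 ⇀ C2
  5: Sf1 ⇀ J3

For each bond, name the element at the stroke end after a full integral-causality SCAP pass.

b0 →TF1
b1 →J2
b2 →J3
b3 →J1
b4 →J3
b5 →Sf1

b5 stroke→Sf1  (Sf1 fixes flow; stroke at Sf1)
b2 stroke→J3  (J3: bond 5 brought flow, rest push out)
b4 stroke→J3  (1-jn J3 has f-setter on 5)
b1 stroke→J2  (J2: last free bond brings effort in)
b0 stroke→TF1  (TF1: transformer flips bond 1)
b3 stroke→J1  (J1: last free bond brings effort in)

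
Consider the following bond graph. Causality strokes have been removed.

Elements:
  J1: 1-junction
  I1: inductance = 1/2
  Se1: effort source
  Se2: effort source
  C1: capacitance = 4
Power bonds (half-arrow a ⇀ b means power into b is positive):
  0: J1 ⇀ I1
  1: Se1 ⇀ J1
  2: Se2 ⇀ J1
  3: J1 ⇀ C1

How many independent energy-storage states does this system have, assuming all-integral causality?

β1 |J1  (source Se1 imposes e)
β2 |J1  (source Se2 imposes e)
β0 |I1  (prefer integral on I1)
β3 |J1  (J1 flow already set via bond 0)

2  (C1, I1 all integral)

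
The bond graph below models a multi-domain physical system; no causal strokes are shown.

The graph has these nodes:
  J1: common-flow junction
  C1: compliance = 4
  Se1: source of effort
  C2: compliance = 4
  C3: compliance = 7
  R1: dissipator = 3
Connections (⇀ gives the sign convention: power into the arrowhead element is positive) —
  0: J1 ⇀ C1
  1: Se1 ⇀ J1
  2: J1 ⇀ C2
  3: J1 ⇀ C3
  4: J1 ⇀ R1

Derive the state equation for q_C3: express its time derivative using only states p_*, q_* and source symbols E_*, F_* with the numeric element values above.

b1 |J1  (source Se1 imposes e)
b0 |J1  (prefer integral on C1)
b2 |J1  (C2: C, integral causality)
b3 |J1  (C3: C, integral causality)
b4 |R1  (J1: last free bond brings flow in)

dq_C3/dt = E_Se1/3 - q_C1/12 - q_C2/12 - q_C3/21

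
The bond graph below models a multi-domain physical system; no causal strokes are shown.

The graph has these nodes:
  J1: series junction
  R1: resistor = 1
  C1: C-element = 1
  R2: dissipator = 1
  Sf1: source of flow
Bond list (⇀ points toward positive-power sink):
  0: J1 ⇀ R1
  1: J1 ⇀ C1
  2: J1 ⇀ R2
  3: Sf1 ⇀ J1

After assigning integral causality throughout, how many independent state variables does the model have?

1  (C1 all integral)

#3 |Sf1  (source Sf1 imposes f)
#0 |J1  (common-f at J1 fixed by 3)
#1 |J1  (1-jn J1 has f-setter on 3)
#2 |J1  (1-jn J1 has f-setter on 3)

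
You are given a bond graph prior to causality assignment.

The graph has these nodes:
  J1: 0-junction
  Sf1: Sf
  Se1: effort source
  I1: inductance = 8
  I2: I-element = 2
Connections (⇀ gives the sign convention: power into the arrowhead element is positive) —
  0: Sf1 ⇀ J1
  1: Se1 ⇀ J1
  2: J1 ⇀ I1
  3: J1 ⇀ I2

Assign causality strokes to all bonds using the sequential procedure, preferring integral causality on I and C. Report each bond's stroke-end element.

β0 →Sf1
β1 →J1
β2 →I1
β3 →I2

b0 stroke at Sf1  (Sf1 (Sf) sets flow on bond)
b1 stroke at J1  (Se1 (Se) sets effort on bond)
b2 stroke at I1  (J1 effort already set via bond 1)
b3 stroke at I2  (J1: bond 1 brought effort, rest push out)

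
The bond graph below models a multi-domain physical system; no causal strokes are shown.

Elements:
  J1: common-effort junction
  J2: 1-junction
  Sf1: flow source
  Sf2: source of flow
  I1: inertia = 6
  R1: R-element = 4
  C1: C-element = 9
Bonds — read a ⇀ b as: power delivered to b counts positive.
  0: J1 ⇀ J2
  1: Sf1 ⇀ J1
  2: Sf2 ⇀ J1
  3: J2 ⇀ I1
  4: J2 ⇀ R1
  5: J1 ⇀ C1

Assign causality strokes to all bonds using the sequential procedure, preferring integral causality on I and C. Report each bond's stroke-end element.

b0 |J2
b1 |Sf1
b2 |Sf2
b3 |I1
b4 |J2
b5 |J1

β1 |Sf1  (Sf1: flow source, stroke at near end)
β2 |Sf2  (Sf2: flow source, stroke at near end)
β3 |I1  (prefer integral on I1)
β0 |J2  (common-f at J2 fixed by 3)
β4 |J2  (common-f at J2 fixed by 3)
β5 |J1  (closing 0-jn rule on J1)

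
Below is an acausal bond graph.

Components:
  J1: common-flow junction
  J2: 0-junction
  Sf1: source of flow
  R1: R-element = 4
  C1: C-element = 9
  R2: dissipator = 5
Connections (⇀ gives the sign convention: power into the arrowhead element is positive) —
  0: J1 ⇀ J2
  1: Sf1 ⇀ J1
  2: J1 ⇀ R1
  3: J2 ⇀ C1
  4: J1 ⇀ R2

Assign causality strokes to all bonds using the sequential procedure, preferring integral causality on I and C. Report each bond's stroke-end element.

β1 stroke at Sf1  (Sf1: flow source, stroke at near end)
β0 stroke at J1  (J1: bond 1 brought flow, rest push out)
β2 stroke at J1  (common-f at J1 fixed by 1)
β4 stroke at J1  (common-f at J1 fixed by 1)
β3 stroke at J2  (closing 0-jn rule on J2)

bond 0 stroke at J1
bond 1 stroke at Sf1
bond 2 stroke at J1
bond 3 stroke at J2
bond 4 stroke at J1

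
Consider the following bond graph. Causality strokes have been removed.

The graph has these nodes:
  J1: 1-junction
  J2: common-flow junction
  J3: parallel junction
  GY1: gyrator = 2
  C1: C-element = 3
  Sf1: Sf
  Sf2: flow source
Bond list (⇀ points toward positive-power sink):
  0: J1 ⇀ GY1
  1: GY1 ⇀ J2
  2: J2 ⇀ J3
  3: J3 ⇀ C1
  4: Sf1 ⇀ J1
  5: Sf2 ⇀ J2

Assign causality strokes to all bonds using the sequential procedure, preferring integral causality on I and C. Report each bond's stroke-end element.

b0 →J1
b1 →J2
b2 →J2
b3 →J3
b4 →Sf1
b5 →Sf2

b4 |Sf1  (Sf1 (Sf) sets flow on bond)
b5 |Sf2  (Sf2 fixes flow; stroke at Sf2)
b0 |J1  (common-f at J1 fixed by 4)
b1 |J2  (common-f at J2 fixed by 5)
b2 |J2  (J2: bond 5 brought flow, rest push out)
b3 |J3  (J3 needs exactly one e-in)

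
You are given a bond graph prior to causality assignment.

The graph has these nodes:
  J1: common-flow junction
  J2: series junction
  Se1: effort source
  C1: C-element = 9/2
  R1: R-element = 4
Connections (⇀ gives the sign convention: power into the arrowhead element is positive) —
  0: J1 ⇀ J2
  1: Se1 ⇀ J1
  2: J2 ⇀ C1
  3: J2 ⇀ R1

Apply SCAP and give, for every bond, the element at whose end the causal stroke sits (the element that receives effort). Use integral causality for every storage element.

#0 →J2
#1 →J1
#2 →J2
#3 →R1

#1 |J1  (Se1: effort source, stroke at far end)
#0 |J2  (J1 needs exactly one f-in)
#2 |J2  (C1 integral (e out))
#3 |R1  (J2 needs exactly one f-in)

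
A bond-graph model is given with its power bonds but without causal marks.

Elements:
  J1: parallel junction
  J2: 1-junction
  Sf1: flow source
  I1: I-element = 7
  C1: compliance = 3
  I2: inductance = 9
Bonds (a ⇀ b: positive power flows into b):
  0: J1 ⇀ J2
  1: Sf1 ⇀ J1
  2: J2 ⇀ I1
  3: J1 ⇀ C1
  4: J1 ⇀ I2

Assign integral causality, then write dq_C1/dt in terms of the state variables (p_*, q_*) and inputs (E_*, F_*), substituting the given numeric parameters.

bond 1 stroke→Sf1  (Sf1: flow source, stroke at near end)
bond 2 stroke→I1  (I1 outputs flow p/I1)
bond 0 stroke→J2  (1-jn J2 has f-setter on 2)
bond 3 stroke→J1  (prefer integral on C1)
bond 4 stroke→I2  (J1 effort already set via bond 3)

dq_C1/dt = F_Sf1 - p_I1/7 - p_I2/9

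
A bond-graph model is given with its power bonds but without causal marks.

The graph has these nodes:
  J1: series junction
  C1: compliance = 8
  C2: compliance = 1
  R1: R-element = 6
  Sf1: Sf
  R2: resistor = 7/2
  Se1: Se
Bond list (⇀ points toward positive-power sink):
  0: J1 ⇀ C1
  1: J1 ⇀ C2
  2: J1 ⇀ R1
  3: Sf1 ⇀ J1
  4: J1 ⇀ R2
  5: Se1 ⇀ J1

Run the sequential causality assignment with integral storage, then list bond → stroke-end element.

β3 stroke→Sf1  (source Sf1 imposes f)
β5 stroke→J1  (Se1 (Se) sets effort on bond)
β0 stroke→J1  (common-f at J1 fixed by 3)
β1 stroke→J1  (common-f at J1 fixed by 3)
β2 stroke→J1  (1-jn J1 has f-setter on 3)
β4 stroke→J1  (common-f at J1 fixed by 3)

b0 stroke at J1
b1 stroke at J1
b2 stroke at J1
b3 stroke at Sf1
b4 stroke at J1
b5 stroke at J1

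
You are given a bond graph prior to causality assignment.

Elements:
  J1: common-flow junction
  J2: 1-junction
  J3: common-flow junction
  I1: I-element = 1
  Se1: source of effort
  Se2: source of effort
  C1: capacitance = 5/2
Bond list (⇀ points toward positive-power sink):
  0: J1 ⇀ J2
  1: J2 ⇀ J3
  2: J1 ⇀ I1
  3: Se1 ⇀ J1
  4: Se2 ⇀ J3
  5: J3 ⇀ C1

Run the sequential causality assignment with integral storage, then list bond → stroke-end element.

#3 →J1  (source Se1 imposes e)
#4 →J3  (Se2 fixes effort; stroke away)
#2 →I1  (I1 integral (f out))
#0 →J1  (J1 flow already set via bond 2)
#1 →J2  (J2 flow already set via bond 0)
#5 →J3  (common-f at J3 fixed by 1)

b0 →J1
b1 →J2
b2 →I1
b3 →J1
b4 →J3
b5 →J3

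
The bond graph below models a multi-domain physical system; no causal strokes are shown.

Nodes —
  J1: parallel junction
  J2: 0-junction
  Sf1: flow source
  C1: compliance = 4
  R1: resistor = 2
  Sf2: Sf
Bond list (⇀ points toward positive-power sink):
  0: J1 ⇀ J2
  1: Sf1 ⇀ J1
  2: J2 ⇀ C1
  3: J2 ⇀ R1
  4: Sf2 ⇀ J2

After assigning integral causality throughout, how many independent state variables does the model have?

1  (C1 all integral)

β1 |Sf1  (Sf1: flow source, stroke at near end)
β4 |Sf2  (Sf2: flow source, stroke at near end)
β0 |J1  (J1: last free bond brings effort in)
β2 |J2  (prefer integral on C1)
β3 |R1  (J2: bond 2 brought effort, rest push out)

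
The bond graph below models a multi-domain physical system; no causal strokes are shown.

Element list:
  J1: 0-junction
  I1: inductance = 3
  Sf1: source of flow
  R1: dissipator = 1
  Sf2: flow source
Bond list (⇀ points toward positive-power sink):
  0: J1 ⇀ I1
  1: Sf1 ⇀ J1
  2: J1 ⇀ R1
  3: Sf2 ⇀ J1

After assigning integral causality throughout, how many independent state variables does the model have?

1  (I1 all integral)

bond 1 stroke→Sf1  (source Sf1 imposes f)
bond 3 stroke→Sf2  (Sf2: flow source, stroke at near end)
bond 0 stroke→I1  (I1 outputs flow p/I1)
bond 2 stroke→J1  (closing 0-jn rule on J1)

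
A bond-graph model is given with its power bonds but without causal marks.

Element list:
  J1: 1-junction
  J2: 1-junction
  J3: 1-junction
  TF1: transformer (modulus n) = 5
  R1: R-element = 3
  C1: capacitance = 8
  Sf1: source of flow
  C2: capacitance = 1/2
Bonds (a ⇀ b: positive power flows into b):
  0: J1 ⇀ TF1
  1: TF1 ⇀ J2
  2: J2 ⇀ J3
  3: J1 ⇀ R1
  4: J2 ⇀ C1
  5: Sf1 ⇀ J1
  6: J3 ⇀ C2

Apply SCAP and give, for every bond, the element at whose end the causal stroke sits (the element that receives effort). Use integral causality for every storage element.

β0 stroke at J1
β1 stroke at TF1
β2 stroke at J2
β3 stroke at J1
β4 stroke at J2
β5 stroke at Sf1
β6 stroke at J3

#5 →Sf1  (Sf1 fixes flow; stroke at Sf1)
#0 →J1  (1-jn J1 has f-setter on 5)
#3 →J1  (common-f at J1 fixed by 5)
#1 →TF1  (TF1 one-in-one-out from 0)
#2 →J2  (1-jn J2 has f-setter on 1)
#4 →J2  (common-f at J2 fixed by 1)
#6 →J3  (1-jn J3 has f-setter on 2)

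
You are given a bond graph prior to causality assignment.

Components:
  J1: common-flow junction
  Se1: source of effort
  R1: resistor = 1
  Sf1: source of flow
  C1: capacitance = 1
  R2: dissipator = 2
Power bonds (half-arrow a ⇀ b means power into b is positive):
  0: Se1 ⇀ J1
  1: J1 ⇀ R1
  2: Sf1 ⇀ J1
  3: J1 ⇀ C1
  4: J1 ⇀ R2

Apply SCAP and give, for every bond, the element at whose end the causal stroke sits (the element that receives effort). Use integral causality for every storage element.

bond 0 |J1  (Se1 (Se) sets effort on bond)
bond 2 |Sf1  (Sf1 (Sf) sets flow on bond)
bond 1 |J1  (J1 flow already set via bond 2)
bond 3 |J1  (J1: bond 2 brought flow, rest push out)
bond 4 |J1  (J1 flow already set via bond 2)

β0 stroke at J1
β1 stroke at J1
β2 stroke at Sf1
β3 stroke at J1
β4 stroke at J1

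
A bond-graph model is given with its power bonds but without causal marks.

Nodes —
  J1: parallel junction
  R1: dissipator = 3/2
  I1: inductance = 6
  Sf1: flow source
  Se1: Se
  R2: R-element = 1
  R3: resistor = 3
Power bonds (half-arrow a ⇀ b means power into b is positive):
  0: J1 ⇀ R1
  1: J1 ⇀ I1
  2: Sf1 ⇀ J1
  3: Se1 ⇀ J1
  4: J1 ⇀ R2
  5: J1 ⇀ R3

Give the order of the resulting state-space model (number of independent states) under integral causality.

1  (I1 all integral)

#2 stroke at Sf1  (Sf1 (Sf) sets flow on bond)
#3 stroke at J1  (source Se1 imposes e)
#0 stroke at R1  (0-jn J1 has e-setter on 3)
#1 stroke at I1  (J1 effort already set via bond 3)
#4 stroke at R2  (0-jn J1 has e-setter on 3)
#5 stroke at R3  (J1 effort already set via bond 3)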